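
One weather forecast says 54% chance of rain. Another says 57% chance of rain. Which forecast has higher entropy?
54% forecast

Treat each forecast as a Bernoulli distribution. Binary entropy is maximized at p=0.5 and falls off symmetrically toward 0 or 1. The 54% forecast is closer to 50%, so it is more uncertain. H(54%) ≈ 0.995 bits, H(57%) ≈ 0.986 bits.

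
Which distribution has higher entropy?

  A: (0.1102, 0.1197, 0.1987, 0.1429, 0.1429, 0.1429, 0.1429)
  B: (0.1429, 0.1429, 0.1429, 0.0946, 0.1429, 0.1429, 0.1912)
A

Both distributions are close to uniform, making this a harder comparison.

H(A) = 2.7846 bits
H(B) = 2.7833 bits

The distribution closer to uniform has higher entropy.
Answer: A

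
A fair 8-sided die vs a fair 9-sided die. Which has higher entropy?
9-sided die

Both are uniform distributions; for uniform over n outcomes, H = log₂(n). H(8-sided) = log₂(8) = 3.000 bits and H(9-sided) = log₂(9) = 3.170 bits. More outcomes in a uniform distribution means higher entropy.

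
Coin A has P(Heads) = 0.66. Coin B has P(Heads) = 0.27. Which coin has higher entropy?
A

For binary distributions, entropy is maximized at p=0.5 and decreases as p moves toward 0 or 1.

H(A) = H(0.66) = 0.9248 bits
H(B) = H(0.27) = 0.8415 bits

Distribution A (p=0.66) is closer to uniform (p=0.5), so it has higher entropy.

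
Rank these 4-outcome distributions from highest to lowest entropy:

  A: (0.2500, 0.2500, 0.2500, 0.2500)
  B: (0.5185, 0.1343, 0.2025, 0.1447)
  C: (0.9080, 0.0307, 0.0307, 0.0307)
A > B > C

Key insight: Entropy is maximized by uniform distributions and minimized by concentrated distributions.

- Uniform distributions have maximum entropy log₂(4) = 2.0000 bits
- The more "peaked" or concentrated a distribution, the lower its entropy

Entropies:
  H(A) = 2.0000 bits
  H(B) = 1.7504 bits
  H(C) = 0.5889 bits

Ranking: A > B > C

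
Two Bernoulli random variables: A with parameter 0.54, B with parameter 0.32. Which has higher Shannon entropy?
A

For binary distributions, entropy is maximized at p=0.5 and decreases as p moves toward 0 or 1.

H(A) = H(0.54) = 0.9954 bits
H(B) = H(0.32) = 0.9044 bits

Distribution A (p=0.54) is closer to uniform (p=0.5), so it has higher entropy.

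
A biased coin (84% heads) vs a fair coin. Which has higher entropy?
Fair coin

The fair coin is uniform (p=0.5), maximizing binary entropy at 1 bit. The biased coin has H(0.84) ≈ 0.634 bits — its outcome is more predictable, so its entropy is lower.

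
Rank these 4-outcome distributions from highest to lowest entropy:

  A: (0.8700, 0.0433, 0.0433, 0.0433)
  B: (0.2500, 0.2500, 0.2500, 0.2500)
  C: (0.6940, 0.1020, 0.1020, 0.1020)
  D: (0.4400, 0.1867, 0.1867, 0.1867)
B > D > C > A

Key insight: Entropy is maximized by uniform distributions and minimized by concentrated distributions.

Entropies:
  H(A) = 0.7635 bits
  H(B) = 2.0000 bits
  H(C) = 1.3735 bits
  H(D) = 1.8772 bits

Ranking: B > D > C > A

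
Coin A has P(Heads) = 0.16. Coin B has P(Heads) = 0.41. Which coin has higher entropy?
B

For binary distributions, entropy is maximized at p=0.5 and decreases as p moves toward 0 or 1.

H(A) = H(0.16) = 0.6343 bits
H(B) = H(0.41) = 0.9765 bits

Distribution B (p=0.41) is closer to uniform (p=0.5), so it has higher entropy.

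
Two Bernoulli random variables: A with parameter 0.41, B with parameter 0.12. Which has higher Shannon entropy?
A

For binary distributions, entropy is maximized at p=0.5 and decreases as p moves toward 0 or 1.

H(A) = H(0.41) = 0.9765 bits
H(B) = H(0.12) = 0.5294 bits

Distribution A (p=0.41) is closer to uniform (p=0.5), so it has higher entropy.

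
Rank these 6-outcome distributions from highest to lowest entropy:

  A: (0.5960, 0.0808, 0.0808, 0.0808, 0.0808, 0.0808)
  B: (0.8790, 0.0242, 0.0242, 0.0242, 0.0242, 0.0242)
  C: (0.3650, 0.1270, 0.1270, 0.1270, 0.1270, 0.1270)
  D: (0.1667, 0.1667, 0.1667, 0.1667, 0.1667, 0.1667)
D > C > A > B

Key insight: Entropy is maximized by uniform distributions and minimized by concentrated distributions.

Entropies:
  H(A) = 1.9113 bits
  H(B) = 0.8132 bits
  H(C) = 2.4212 bits
  H(D) = 2.5850 bits

Ranking: D > C > A > B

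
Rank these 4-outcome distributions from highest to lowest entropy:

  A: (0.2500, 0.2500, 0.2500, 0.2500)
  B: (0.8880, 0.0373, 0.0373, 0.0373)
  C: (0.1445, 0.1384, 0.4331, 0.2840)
A > C > B

Key insight: Entropy is maximized by uniform distributions and minimized by concentrated distributions.

- Uniform distributions have maximum entropy log₂(4) = 2.0000 bits
- The more "peaked" or concentrated a distribution, the lower its entropy

Entropies:
  H(A) = 2.0000 bits
  H(B) = 0.6834 bits
  H(C) = 1.8368 bits

Ranking: A > C > B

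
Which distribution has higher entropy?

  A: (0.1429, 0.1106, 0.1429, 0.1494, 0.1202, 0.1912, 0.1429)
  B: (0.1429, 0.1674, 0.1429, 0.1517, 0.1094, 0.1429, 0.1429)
B

Both distributions are close to uniform, making this a harder comparison.

H(A) = 2.7881 bits
H(B) = 2.7979 bits

The distribution closer to uniform has higher entropy.
Answer: B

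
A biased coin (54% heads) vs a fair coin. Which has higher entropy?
Fair coin

The fair coin is uniform (p=0.5), maximizing binary entropy at 1 bit. The biased coin has H(0.54) ≈ 0.995 bits — its outcome is more predictable, so its entropy is lower.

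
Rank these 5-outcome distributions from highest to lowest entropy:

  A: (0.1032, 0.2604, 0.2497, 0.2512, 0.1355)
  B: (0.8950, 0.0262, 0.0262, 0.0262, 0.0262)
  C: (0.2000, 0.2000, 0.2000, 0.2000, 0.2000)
C > A > B

Key insight: Entropy is maximized by uniform distributions and minimized by concentrated distributions.

- Uniform distributions have maximum entropy log₂(5) = 2.3219 bits
- The more "peaked" or concentrated a distribution, the lower its entropy

Entropies:
  H(A) = 2.2349 bits
  H(B) = 0.6946 bits
  H(C) = 2.3219 bits

Ranking: C > A > B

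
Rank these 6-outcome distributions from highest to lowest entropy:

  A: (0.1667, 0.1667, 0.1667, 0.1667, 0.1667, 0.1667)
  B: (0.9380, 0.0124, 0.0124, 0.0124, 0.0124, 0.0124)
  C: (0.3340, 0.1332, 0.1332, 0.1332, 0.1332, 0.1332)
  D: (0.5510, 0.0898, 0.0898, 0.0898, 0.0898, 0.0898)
A > C > D > B

Key insight: Entropy is maximized by uniform distributions and minimized by concentrated distributions.

Entropies:
  H(A) = 2.5850 bits
  H(B) = 0.4793 bits
  H(C) = 2.4654 bits
  H(D) = 2.0350 bits

Ranking: A > C > D > B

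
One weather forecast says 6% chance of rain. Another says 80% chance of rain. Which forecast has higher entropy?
80% forecast

Treat each forecast as a Bernoulli distribution. Binary entropy is maximized at p=0.5 and falls off symmetrically toward 0 or 1. The 80% forecast is closer to 50%, so it is more uncertain. H(6%) ≈ 0.327 bits, H(80%) ≈ 0.722 bits.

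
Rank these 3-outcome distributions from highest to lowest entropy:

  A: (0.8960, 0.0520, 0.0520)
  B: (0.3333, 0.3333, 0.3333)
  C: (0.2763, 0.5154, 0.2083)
B > C > A

Key insight: Entropy is maximized by uniform distributions and minimized by concentrated distributions.

- Uniform distributions have maximum entropy log₂(3) = 1.5850 bits
- The more "peaked" or concentrated a distribution, the lower its entropy

Entropies:
  H(A) = 0.5855 bits
  H(B) = 1.5850 bits
  H(C) = 1.4771 bits

Ranking: B > C > A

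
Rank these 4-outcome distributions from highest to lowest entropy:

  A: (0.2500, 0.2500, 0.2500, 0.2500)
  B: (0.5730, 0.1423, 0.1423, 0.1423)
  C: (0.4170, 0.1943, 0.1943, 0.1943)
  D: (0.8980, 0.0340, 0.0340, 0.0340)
A > C > B > D

Key insight: Entropy is maximized by uniform distributions and minimized by concentrated distributions.

Entropies:
  H(A) = 2.0000 bits
  H(B) = 1.6613 bits
  H(C) = 1.9041 bits
  H(D) = 0.6370 bits

Ranking: A > C > B > D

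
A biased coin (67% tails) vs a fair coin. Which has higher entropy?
Fair coin

The fair coin is uniform (p=0.5), maximizing binary entropy at 1 bit. The biased coin has H(0.67) ≈ 0.915 bits — its outcome is more predictable, so its entropy is lower.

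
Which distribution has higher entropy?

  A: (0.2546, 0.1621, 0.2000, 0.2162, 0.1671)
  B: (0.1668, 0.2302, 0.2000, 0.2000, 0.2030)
B

Both distributions are close to uniform, making this a harder comparison.

H(A) = 2.3014 bits
H(B) = 2.3146 bits

The distribution closer to uniform has higher entropy.
Answer: B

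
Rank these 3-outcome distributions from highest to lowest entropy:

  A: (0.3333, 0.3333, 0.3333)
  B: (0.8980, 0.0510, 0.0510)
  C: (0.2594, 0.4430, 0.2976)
A > C > B

Key insight: Entropy is maximized by uniform distributions and minimized by concentrated distributions.

- Uniform distributions have maximum entropy log₂(3) = 1.5850 bits
- The more "peaked" or concentrated a distribution, the lower its entropy

Entropies:
  H(A) = 1.5850 bits
  H(B) = 0.5773 bits
  H(C) = 1.5457 bits

Ranking: A > C > B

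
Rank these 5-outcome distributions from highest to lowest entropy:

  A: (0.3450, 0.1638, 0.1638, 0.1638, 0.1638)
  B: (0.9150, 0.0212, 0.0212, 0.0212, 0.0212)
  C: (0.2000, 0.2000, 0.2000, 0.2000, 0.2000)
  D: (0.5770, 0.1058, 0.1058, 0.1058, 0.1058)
C > A > D > B

Key insight: Entropy is maximized by uniform distributions and minimized by concentrated distributions.

Entropies:
  H(A) = 2.2395 bits
  H(B) = 0.5896 bits
  H(C) = 2.3219 bits
  H(D) = 1.8288 bits

Ranking: C > A > D > B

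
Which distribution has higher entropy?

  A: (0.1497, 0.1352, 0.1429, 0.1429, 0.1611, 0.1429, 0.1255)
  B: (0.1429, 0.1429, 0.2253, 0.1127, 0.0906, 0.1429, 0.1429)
A

Both distributions are close to uniform, making this a harder comparison.

H(A) = 2.8036 bits
H(B) = 2.7574 bits

The distribution closer to uniform has higher entropy.
Answer: A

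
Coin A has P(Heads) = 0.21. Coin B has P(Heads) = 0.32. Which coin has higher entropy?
B

For binary distributions, entropy is maximized at p=0.5 and decreases as p moves toward 0 or 1.

H(A) = H(0.21) = 0.7415 bits
H(B) = H(0.32) = 0.9044 bits

Distribution B (p=0.32) is closer to uniform (p=0.5), so it has higher entropy.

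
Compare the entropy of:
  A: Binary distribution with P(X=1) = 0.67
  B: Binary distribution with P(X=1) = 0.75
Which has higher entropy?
A

For binary distributions, entropy is maximized at p=0.5 and decreases as p moves toward 0 or 1.

H(A) = H(0.67) = 0.9149 bits
H(B) = H(0.75) = 0.8113 bits

Distribution A (p=0.67) is closer to uniform (p=0.5), so it has higher entropy.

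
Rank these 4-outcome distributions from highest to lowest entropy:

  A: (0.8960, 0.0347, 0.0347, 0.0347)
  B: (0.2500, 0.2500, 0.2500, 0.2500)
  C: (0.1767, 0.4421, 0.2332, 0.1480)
B > C > A

Key insight: Entropy is maximized by uniform distributions and minimized by concentrated distributions.

- Uniform distributions have maximum entropy log₂(4) = 2.0000 bits
- The more "peaked" or concentrated a distribution, the lower its entropy

Entropies:
  H(A) = 0.6464 bits
  H(B) = 2.0000 bits
  H(C) = 1.8603 bits

Ranking: B > C > A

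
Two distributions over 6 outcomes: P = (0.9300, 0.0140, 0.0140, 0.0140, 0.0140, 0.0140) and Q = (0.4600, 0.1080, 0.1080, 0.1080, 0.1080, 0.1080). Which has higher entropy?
Q

P is highly concentrated on one outcome (93%), making it nearly deterministic. Q spreads its mass more evenly (max 46%). The more spread-out distribution has higher entropy: H(P) ≈ 0.528 bits, H(Q) ≈ 2.249 bits.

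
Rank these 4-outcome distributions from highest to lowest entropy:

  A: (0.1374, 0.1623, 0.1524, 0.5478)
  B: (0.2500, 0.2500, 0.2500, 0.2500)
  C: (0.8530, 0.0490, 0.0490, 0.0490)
B > A > C

Key insight: Entropy is maximized by uniform distributions and minimized by concentrated distributions.

- Uniform distributions have maximum entropy log₂(4) = 2.0000 bits
- The more "peaked" or concentrated a distribution, the lower its entropy

Entropies:
  H(A) = 1.7085 bits
  H(B) = 2.0000 bits
  H(C) = 0.8353 bits

Ranking: B > A > C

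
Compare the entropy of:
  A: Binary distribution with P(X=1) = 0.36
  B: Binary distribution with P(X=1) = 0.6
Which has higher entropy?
B

For binary distributions, entropy is maximized at p=0.5 and decreases as p moves toward 0 or 1.

H(A) = H(0.36) = 0.9427 bits
H(B) = H(0.6) = 0.9710 bits

Distribution B (p=0.6) is closer to uniform (p=0.5), so it has higher entropy.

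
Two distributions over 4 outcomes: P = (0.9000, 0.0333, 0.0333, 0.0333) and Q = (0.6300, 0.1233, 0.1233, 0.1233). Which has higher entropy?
Q

P is highly concentrated on one outcome (90%), making it nearly deterministic. Q spreads its mass more evenly (max 63%). The more spread-out distribution has higher entropy: H(P) ≈ 0.627 bits, H(Q) ≈ 1.537 bits.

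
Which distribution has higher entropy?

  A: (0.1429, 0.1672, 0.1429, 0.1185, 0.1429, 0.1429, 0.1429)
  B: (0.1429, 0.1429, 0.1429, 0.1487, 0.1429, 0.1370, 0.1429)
B

Both distributions are close to uniform, making this a harder comparison.

H(A) = 2.8013 bits
H(B) = 2.8070 bits

The distribution closer to uniform has higher entropy.
Answer: B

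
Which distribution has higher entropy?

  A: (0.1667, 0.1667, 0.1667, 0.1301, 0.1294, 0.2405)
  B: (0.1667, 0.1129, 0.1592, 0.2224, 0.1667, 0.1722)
B

Both distributions are close to uniform, making this a harder comparison.

H(A) = 2.5515 bits
H(B) = 2.5583 bits

The distribution closer to uniform has higher entropy.
Answer: B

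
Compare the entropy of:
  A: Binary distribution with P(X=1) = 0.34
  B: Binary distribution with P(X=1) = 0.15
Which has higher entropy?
A

For binary distributions, entropy is maximized at p=0.5 and decreases as p moves toward 0 or 1.

H(A) = H(0.34) = 0.9248 bits
H(B) = H(0.15) = 0.6098 bits

Distribution A (p=0.34) is closer to uniform (p=0.5), so it has higher entropy.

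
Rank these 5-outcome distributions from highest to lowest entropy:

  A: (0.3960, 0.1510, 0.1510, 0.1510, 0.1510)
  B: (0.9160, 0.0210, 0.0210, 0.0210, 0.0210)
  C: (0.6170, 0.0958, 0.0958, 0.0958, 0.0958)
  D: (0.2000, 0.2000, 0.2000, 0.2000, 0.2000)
D > A > C > B

Key insight: Entropy is maximized by uniform distributions and minimized by concentrated distributions.

Entropies:
  H(A) = 2.1766 bits
  H(B) = 0.5841 bits
  H(C) = 1.7261 bits
  H(D) = 2.3219 bits

Ranking: D > A > C > B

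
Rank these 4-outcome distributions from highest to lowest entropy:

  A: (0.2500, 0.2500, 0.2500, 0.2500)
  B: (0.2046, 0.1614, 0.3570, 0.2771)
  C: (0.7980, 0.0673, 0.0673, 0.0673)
A > B > C

Key insight: Entropy is maximized by uniform distributions and minimized by concentrated distributions.

- Uniform distributions have maximum entropy log₂(4) = 2.0000 bits
- The more "peaked" or concentrated a distribution, the lower its entropy

Entropies:
  H(A) = 2.0000 bits
  H(B) = 1.9365 bits
  H(C) = 1.0461 bits

Ranking: A > B > C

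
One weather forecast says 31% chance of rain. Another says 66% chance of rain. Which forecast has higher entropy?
66% forecast

Treat each forecast as a Bernoulli distribution. Binary entropy is maximized at p=0.5 and falls off symmetrically toward 0 or 1. The 66% forecast is closer to 50%, so it is more uncertain. H(31%) ≈ 0.893 bits, H(66%) ≈ 0.925 bits.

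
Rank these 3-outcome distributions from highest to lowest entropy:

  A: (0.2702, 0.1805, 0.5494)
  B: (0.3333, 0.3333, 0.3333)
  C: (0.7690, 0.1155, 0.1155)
B > A > C

Key insight: Entropy is maximized by uniform distributions and minimized by concentrated distributions.

- Uniform distributions have maximum entropy log₂(3) = 1.5850 bits
- The more "peaked" or concentrated a distribution, the lower its entropy

Entropies:
  H(A) = 1.4306 bits
  H(B) = 1.5850 bits
  H(C) = 1.0108 bits

Ranking: B > A > C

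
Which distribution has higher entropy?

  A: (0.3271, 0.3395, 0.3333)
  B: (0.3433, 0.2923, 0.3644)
A

Both distributions are close to uniform, making this a harder comparison.

H(A) = 1.5848 bits
H(B) = 1.5789 bits

The distribution closer to uniform has higher entropy.
Answer: A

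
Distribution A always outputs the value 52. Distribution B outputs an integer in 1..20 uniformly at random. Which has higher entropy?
B

A is deterministic, so H(A) = 0. B is uniform over 20 outcomes, so H(B) = log₂(20) = 4.322 bits. Any distribution with genuine randomness has higher entropy than a deterministic one.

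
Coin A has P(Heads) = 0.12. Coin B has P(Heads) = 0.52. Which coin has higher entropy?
B

For binary distributions, entropy is maximized at p=0.5 and decreases as p moves toward 0 or 1.

H(A) = H(0.12) = 0.5294 bits
H(B) = H(0.52) = 0.9988 bits

Distribution B (p=0.52) is closer to uniform (p=0.5), so it has higher entropy.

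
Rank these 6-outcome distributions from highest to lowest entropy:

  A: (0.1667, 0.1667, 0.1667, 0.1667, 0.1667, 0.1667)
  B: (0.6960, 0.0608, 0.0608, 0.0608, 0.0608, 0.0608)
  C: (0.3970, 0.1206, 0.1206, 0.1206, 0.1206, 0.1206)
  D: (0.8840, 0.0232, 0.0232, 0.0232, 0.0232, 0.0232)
A > C > B > D

Key insight: Entropy is maximized by uniform distributions and minimized by concentrated distributions.

Entropies:
  H(A) = 2.5850 bits
  H(B) = 1.5920 bits
  H(C) = 2.3693 bits
  H(D) = 0.7871 bits

Ranking: A > C > B > D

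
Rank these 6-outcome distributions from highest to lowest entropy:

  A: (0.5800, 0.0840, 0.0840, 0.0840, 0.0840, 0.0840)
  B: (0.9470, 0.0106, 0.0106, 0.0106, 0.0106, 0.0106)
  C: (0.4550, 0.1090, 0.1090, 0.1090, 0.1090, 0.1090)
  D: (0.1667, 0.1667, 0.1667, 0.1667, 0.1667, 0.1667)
D > C > A > B

Key insight: Entropy is maximized by uniform distributions and minimized by concentrated distributions.

Entropies:
  H(A) = 1.9567 bits
  H(B) = 0.4221 bits
  H(C) = 2.2596 bits
  H(D) = 2.5850 bits

Ranking: D > C > A > B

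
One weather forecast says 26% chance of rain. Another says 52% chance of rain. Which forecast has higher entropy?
52% forecast

Treat each forecast as a Bernoulli distribution. Binary entropy is maximized at p=0.5 and falls off symmetrically toward 0 or 1. The 52% forecast is closer to 50%, so it is more uncertain. H(26%) ≈ 0.827 bits, H(52%) ≈ 0.999 bits.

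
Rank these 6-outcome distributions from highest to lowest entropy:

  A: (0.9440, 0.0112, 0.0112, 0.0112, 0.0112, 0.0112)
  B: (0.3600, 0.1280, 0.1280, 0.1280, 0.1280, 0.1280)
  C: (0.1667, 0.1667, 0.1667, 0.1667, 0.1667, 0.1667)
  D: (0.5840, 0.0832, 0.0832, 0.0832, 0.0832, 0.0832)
C > B > D > A

Key insight: Entropy is maximized by uniform distributions and minimized by concentrated distributions.

Entropies:
  H(A) = 0.4414 bits
  H(B) = 2.4287 bits
  H(C) = 2.5850 bits
  H(D) = 1.9455 bits

Ranking: C > B > D > A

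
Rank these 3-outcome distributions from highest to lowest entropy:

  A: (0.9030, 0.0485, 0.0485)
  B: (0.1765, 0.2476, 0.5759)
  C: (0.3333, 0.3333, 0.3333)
C > B > A

Key insight: Entropy is maximized by uniform distributions and minimized by concentrated distributions.

- Uniform distributions have maximum entropy log₂(3) = 1.5850 bits
- The more "peaked" or concentrated a distribution, the lower its entropy

Entropies:
  H(A) = 0.5564 bits
  H(B) = 1.3988 bits
  H(C) = 1.5850 bits

Ranking: C > B > A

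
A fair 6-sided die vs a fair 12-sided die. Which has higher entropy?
12-sided die

Both are uniform distributions; for uniform over n outcomes, H = log₂(n). H(6-sided) = log₂(6) = 2.585 bits and H(12-sided) = log₂(12) = 3.585 bits. More outcomes in a uniform distribution means higher entropy.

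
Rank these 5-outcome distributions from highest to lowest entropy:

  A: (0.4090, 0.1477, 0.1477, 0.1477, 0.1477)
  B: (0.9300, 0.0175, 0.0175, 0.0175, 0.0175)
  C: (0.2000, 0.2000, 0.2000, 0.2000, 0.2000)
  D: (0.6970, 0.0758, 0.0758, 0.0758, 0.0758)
C > A > D > B

Key insight: Entropy is maximized by uniform distributions and minimized by concentrated distributions.

Entropies:
  H(A) = 2.1580 bits
  H(B) = 0.5059 bits
  H(C) = 2.3219 bits
  H(D) = 1.4909 bits

Ranking: C > A > D > B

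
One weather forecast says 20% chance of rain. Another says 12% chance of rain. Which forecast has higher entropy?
20% forecast

Treat each forecast as a Bernoulli distribution. Binary entropy is maximized at p=0.5 and falls off symmetrically toward 0 or 1. The 20% forecast is closer to 50%, so it is more uncertain. H(20%) ≈ 0.722 bits, H(12%) ≈ 0.529 bits.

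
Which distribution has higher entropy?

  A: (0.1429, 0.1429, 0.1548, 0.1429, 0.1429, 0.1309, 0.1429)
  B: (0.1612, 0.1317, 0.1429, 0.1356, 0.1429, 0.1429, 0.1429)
A

Both distributions are close to uniform, making this a harder comparison.

H(A) = 2.8059 bits
H(B) = 2.8048 bits

The distribution closer to uniform has higher entropy.
Answer: A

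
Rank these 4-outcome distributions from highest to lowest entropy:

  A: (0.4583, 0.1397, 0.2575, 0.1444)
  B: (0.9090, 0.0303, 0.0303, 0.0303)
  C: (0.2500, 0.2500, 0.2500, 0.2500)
C > A > B

Key insight: Entropy is maximized by uniform distributions and minimized by concentrated distributions.

- Uniform distributions have maximum entropy log₂(4) = 2.0000 bits
- The more "peaked" or concentrated a distribution, the lower its entropy

Entropies:
  H(A) = 1.8198 bits
  H(B) = 0.5840 bits
  H(C) = 2.0000 bits

Ranking: C > A > B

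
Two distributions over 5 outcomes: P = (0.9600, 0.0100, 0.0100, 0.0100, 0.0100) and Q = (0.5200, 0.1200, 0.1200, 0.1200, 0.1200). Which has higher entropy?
Q

P is highly concentrated on one outcome (96%), making it nearly deterministic. Q spreads its mass more evenly (max 52%). The more spread-out distribution has higher entropy: H(P) ≈ 0.322 bits, H(Q) ≈ 1.959 bits.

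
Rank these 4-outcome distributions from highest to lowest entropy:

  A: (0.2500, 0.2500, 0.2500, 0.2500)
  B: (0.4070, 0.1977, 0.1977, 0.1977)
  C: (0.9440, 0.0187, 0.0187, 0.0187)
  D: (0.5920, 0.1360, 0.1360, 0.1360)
A > B > D > C

Key insight: Entropy is maximized by uniform distributions and minimized by concentrated distributions.

Entropies:
  H(A) = 2.0000 bits
  H(B) = 1.9148 bits
  H(C) = 0.4001 bits
  H(D) = 1.6221 bits

Ranking: A > B > D > C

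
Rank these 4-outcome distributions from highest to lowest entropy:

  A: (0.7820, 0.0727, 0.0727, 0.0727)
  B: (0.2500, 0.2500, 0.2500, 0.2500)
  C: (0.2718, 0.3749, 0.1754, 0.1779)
B > C > A

Key insight: Entropy is maximized by uniform distributions and minimized by concentrated distributions.

- Uniform distributions have maximum entropy log₂(4) = 2.0000 bits
- The more "peaked" or concentrated a distribution, the lower its entropy

Entropies:
  H(A) = 1.1020 bits
  H(B) = 2.0000 bits
  H(C) = 1.9250 bits

Ranking: B > C > A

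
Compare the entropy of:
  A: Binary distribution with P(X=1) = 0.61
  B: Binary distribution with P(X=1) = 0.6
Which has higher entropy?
B

For binary distributions, entropy is maximized at p=0.5 and decreases as p moves toward 0 or 1.

H(A) = H(0.61) = 0.9648 bits
H(B) = H(0.6) = 0.9710 bits

Distribution B (p=0.6) is closer to uniform (p=0.5), so it has higher entropy.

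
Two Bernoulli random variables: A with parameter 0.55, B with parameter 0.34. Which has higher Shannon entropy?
A

For binary distributions, entropy is maximized at p=0.5 and decreases as p moves toward 0 or 1.

H(A) = H(0.55) = 0.9928 bits
H(B) = H(0.34) = 0.9248 bits

Distribution A (p=0.55) is closer to uniform (p=0.5), so it has higher entropy.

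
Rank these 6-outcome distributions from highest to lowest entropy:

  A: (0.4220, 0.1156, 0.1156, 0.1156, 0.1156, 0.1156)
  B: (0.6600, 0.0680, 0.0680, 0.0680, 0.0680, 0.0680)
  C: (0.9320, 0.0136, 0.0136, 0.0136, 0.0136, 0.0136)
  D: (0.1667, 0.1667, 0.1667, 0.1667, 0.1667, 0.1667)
D > A > B > C

Key insight: Entropy is maximized by uniform distributions and minimized by concentrated distributions.

Entropies:
  H(A) = 2.3244 bits
  H(B) = 1.7143 bits
  H(C) = 0.5163 bits
  H(D) = 2.5850 bits

Ranking: D > A > B > C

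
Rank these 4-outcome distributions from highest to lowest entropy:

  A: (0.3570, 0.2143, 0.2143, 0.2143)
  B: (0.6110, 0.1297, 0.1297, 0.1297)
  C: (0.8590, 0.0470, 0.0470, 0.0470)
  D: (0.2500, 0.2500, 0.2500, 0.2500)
D > A > B > C

Key insight: Entropy is maximized by uniform distributions and minimized by concentrated distributions.

Entropies:
  H(A) = 1.9593 bits
  H(B) = 1.5807 bits
  H(C) = 0.8103 bits
  H(D) = 2.0000 bits

Ranking: D > A > B > C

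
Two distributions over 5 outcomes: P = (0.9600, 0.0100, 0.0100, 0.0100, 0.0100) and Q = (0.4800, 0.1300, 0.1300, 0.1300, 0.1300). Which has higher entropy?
Q

P is highly concentrated on one outcome (96%), making it nearly deterministic. Q spreads its mass more evenly (max 48%). The more spread-out distribution has higher entropy: H(P) ≈ 0.322 bits, H(Q) ≈ 2.039 bits.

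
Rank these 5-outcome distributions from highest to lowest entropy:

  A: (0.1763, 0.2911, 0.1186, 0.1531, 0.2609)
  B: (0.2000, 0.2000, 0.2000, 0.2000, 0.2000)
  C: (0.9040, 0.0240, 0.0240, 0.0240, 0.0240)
B > A > C

Key insight: Entropy is maximized by uniform distributions and minimized by concentrated distributions.

- Uniform distributions have maximum entropy log₂(5) = 2.3219 bits
- The more "peaked" or concentrated a distribution, the lower its entropy

Entropies:
  H(A) = 2.2447 bits
  H(B) = 2.3219 bits
  H(C) = 0.6482 bits

Ranking: B > A > C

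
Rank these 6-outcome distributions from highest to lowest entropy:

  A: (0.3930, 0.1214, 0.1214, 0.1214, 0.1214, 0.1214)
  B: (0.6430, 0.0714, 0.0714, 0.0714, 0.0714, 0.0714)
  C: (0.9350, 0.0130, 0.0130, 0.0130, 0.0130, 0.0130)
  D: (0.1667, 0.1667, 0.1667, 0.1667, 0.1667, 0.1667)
D > A > B > C

Key insight: Entropy is maximized by uniform distributions and minimized by concentrated distributions.

Entropies:
  H(A) = 2.3761 bits
  H(B) = 1.7691 bits
  H(C) = 0.4979 bits
  H(D) = 2.5850 bits

Ranking: D > A > B > C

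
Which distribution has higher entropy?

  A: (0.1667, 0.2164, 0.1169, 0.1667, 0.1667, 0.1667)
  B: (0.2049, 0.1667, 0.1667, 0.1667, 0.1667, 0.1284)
B

Both distributions are close to uniform, making this a harder comparison.

H(A) = 2.5632 bits
H(B) = 2.5722 bits

The distribution closer to uniform has higher entropy.
Answer: B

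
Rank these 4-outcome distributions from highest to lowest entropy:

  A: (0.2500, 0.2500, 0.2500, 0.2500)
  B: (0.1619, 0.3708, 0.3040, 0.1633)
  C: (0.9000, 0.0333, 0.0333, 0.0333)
A > B > C

Key insight: Entropy is maximized by uniform distributions and minimized by concentrated distributions.

- Uniform distributions have maximum entropy log₂(4) = 2.0000 bits
- The more "peaked" or concentrated a distribution, the lower its entropy

Entropies:
  H(A) = 2.0000 bits
  H(B) = 1.9051 bits
  H(C) = 0.6275 bits

Ranking: A > B > C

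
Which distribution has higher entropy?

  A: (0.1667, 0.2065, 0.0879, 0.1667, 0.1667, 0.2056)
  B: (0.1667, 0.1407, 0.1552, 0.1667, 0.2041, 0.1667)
B

Both distributions are close to uniform, making this a harder comparison.

H(A) = 2.5400 bits
H(B) = 2.5756 bits

The distribution closer to uniform has higher entropy.
Answer: B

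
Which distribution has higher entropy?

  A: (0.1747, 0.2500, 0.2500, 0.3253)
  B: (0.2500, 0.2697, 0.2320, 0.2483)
B

Both distributions are close to uniform, making this a harder comparison.

H(A) = 1.9667 bits
H(B) = 1.9980 bits

The distribution closer to uniform has higher entropy.
Answer: B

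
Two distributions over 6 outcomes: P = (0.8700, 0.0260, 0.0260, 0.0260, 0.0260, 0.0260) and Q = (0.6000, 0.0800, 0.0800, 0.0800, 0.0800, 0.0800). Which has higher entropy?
Q

P is highly concentrated on one outcome (87%), making it nearly deterministic. Q spreads its mass more evenly (max 60%). The more spread-out distribution has higher entropy: H(P) ≈ 0.859 bits, H(Q) ≈ 1.900 bits.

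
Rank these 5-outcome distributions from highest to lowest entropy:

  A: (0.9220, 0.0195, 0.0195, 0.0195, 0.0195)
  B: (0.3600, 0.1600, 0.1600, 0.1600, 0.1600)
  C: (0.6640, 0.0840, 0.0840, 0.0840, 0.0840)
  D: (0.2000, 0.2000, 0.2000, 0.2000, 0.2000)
D > B > C > A

Key insight: Entropy is maximized by uniform distributions and minimized by concentrated distributions.

Entropies:
  H(A) = 0.5511 bits
  H(B) = 2.2227 bits
  H(C) = 1.5929 bits
  H(D) = 2.3219 bits

Ranking: D > B > C > A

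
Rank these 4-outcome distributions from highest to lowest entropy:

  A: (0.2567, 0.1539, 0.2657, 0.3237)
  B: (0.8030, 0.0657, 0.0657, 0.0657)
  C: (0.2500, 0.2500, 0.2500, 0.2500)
C > A > B

Key insight: Entropy is maximized by uniform distributions and minimized by concentrated distributions.

- Uniform distributions have maximum entropy log₂(4) = 2.0000 bits
- The more "peaked" or concentrated a distribution, the lower its entropy

Entropies:
  H(A) = 1.9539 bits
  H(B) = 1.0281 bits
  H(C) = 2.0000 bits

Ranking: C > A > B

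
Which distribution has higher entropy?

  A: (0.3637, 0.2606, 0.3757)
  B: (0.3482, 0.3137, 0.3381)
B

Both distributions are close to uniform, making this a harder comparison.

H(A) = 1.5669 bits
H(B) = 1.5836 bits

The distribution closer to uniform has higher entropy.
Answer: B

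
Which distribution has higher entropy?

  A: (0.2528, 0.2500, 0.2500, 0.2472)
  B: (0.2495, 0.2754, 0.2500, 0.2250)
A

Both distributions are close to uniform, making this a harder comparison.

H(A) = 2.0000 bits
H(B) = 1.9963 bits

The distribution closer to uniform has higher entropy.
Answer: A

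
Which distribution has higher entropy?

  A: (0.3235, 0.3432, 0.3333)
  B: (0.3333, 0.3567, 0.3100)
A

Both distributions are close to uniform, making this a harder comparison.

H(A) = 1.5845 bits
H(B) = 1.5826 bits

The distribution closer to uniform has higher entropy.
Answer: A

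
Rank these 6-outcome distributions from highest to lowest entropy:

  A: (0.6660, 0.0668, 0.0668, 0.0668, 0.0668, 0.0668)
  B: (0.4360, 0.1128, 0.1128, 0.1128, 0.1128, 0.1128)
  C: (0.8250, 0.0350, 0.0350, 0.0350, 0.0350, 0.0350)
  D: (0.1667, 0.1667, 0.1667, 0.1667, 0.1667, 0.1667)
D > B > A > C

Key insight: Entropy is maximized by uniform distributions and minimized by concentrated distributions.

Entropies:
  H(A) = 1.6945 bits
  H(B) = 2.2977 bits
  H(C) = 1.0754 bits
  H(D) = 2.5850 bits

Ranking: D > B > A > C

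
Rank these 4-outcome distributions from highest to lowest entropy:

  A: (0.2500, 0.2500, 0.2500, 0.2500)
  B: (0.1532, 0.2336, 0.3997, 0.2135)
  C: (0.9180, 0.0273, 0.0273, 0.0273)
A > B > C

Key insight: Entropy is maximized by uniform distributions and minimized by concentrated distributions.

- Uniform distributions have maximum entropy log₂(4) = 2.0000 bits
- The more "peaked" or concentrated a distribution, the lower its entropy

Entropies:
  H(A) = 2.0000 bits
  H(B) = 1.9091 bits
  H(C) = 0.5392 bits

Ranking: A > B > C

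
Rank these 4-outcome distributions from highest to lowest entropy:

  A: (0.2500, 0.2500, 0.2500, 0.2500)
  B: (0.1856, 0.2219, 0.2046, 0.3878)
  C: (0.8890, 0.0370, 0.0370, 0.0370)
A > B > C

Key insight: Entropy is maximized by uniform distributions and minimized by concentrated distributions.

- Uniform distributions have maximum entropy log₂(4) = 2.0000 bits
- The more "peaked" or concentrated a distribution, the lower its entropy

Entropies:
  H(A) = 2.0000 bits
  H(B) = 1.9313 bits
  H(C) = 0.6789 bits

Ranking: A > B > C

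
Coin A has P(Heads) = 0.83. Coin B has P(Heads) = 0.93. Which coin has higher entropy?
A

For binary distributions, entropy is maximized at p=0.5 and decreases as p moves toward 0 or 1.

H(A) = H(0.83) = 0.6577 bits
H(B) = H(0.93) = 0.3659 bits

Distribution A (p=0.83) is closer to uniform (p=0.5), so it has higher entropy.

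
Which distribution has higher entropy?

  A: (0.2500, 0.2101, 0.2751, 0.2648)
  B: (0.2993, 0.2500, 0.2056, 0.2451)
A

Both distributions are close to uniform, making this a harder comparison.

H(A) = 1.9928 bits
H(B) = 1.9873 bits

The distribution closer to uniform has higher entropy.
Answer: A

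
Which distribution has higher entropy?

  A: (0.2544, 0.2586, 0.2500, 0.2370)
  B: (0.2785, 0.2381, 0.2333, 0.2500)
A

Both distributions are close to uniform, making this a harder comparison.

H(A) = 1.9992 bits
H(B) = 1.9965 bits

The distribution closer to uniform has higher entropy.
Answer: A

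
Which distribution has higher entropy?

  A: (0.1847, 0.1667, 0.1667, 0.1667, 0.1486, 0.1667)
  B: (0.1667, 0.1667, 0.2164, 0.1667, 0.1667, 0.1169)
A

Both distributions are close to uniform, making this a harder comparison.

H(A) = 2.5821 bits
H(B) = 2.5632 bits

The distribution closer to uniform has higher entropy.
Answer: A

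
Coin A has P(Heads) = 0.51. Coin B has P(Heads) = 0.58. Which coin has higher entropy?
A

For binary distributions, entropy is maximized at p=0.5 and decreases as p moves toward 0 or 1.

H(A) = H(0.51) = 0.9997 bits
H(B) = H(0.58) = 0.9815 bits

Distribution A (p=0.51) is closer to uniform (p=0.5), so it has higher entropy.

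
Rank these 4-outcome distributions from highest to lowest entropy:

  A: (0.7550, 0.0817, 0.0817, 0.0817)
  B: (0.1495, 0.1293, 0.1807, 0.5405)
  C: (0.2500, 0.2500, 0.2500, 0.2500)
C > B > A

Key insight: Entropy is maximized by uniform distributions and minimized by concentrated distributions.

- Uniform distributions have maximum entropy log₂(4) = 2.0000 bits
- The more "peaked" or concentrated a distribution, the lower its entropy

Entropies:
  H(A) = 1.1916 bits
  H(B) = 1.7173 bits
  H(C) = 2.0000 bits

Ranking: C > B > A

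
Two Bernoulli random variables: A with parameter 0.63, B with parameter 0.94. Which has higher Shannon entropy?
A

For binary distributions, entropy is maximized at p=0.5 and decreases as p moves toward 0 or 1.

H(A) = H(0.63) = 0.9507 bits
H(B) = H(0.94) = 0.3274 bits

Distribution A (p=0.63) is closer to uniform (p=0.5), so it has higher entropy.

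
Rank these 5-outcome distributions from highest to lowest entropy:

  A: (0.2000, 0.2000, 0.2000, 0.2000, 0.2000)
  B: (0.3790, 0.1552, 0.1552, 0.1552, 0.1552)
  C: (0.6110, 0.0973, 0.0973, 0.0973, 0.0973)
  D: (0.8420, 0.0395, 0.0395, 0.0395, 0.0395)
A > B > C > D

Key insight: Entropy is maximized by uniform distributions and minimized by concentrated distributions.

Entropies:
  H(A) = 2.3219 bits
  H(B) = 2.1993 bits
  H(C) = 1.7422 bits
  H(D) = 0.9455 bits

Ranking: A > B > C > D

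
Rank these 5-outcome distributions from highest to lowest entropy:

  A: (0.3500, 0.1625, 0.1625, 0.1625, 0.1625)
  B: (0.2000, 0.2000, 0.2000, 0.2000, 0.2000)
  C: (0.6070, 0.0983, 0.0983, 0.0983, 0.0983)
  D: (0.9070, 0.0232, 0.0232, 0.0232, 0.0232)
B > A > C > D

Key insight: Entropy is maximized by uniform distributions and minimized by concentrated distributions.

Entropies:
  H(A) = 2.2341 bits
  H(B) = 2.3219 bits
  H(C) = 1.7527 bits
  H(D) = 0.6324 bits

Ranking: B > A > C > D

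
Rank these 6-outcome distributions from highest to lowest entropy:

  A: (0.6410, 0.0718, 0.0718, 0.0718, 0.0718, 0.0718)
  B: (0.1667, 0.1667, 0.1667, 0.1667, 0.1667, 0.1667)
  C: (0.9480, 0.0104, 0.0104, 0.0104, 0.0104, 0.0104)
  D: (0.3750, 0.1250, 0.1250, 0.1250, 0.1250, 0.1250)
B > D > A > C

Key insight: Entropy is maximized by uniform distributions and minimized by concentrated distributions.

Entropies:
  H(A) = 1.7754 bits
  H(B) = 2.5850 bits
  H(C) = 0.4156 bits
  H(D) = 2.4056 bits

Ranking: B > D > A > C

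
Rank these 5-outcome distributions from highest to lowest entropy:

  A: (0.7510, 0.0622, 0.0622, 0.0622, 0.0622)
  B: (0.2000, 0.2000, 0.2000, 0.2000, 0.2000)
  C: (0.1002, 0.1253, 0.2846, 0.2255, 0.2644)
B > C > A

Key insight: Entropy is maximized by uniform distributions and minimized by concentrated distributions.

- Uniform distributions have maximum entropy log₂(5) = 2.3219 bits
- The more "peaked" or concentrated a distribution, the lower its entropy

Entropies:
  H(A) = 1.3077 bits
  H(B) = 2.3219 bits
  H(C) = 2.2160 bits

Ranking: B > C > A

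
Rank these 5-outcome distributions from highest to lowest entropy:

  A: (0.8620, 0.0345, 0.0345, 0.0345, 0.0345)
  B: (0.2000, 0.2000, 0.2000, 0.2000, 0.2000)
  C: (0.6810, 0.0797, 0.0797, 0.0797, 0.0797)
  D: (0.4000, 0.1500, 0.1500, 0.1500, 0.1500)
B > D > C > A

Key insight: Entropy is maximized by uniform distributions and minimized by concentrated distributions.

Entropies:
  H(A) = 0.8550 bits
  H(B) = 2.3219 bits
  H(C) = 1.5413 bits
  H(D) = 2.1710 bits

Ranking: B > D > C > A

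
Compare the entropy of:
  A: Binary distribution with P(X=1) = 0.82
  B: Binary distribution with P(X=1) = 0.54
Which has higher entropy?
B

For binary distributions, entropy is maximized at p=0.5 and decreases as p moves toward 0 or 1.

H(A) = H(0.82) = 0.6801 bits
H(B) = H(0.54) = 0.9954 bits

Distribution B (p=0.54) is closer to uniform (p=0.5), so it has higher entropy.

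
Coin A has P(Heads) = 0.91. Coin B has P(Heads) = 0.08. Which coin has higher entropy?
A

For binary distributions, entropy is maximized at p=0.5 and decreases as p moves toward 0 or 1.

H(A) = H(0.91) = 0.4365 bits
H(B) = H(0.08) = 0.4022 bits

Distribution A (p=0.91) is closer to uniform (p=0.5), so it has higher entropy.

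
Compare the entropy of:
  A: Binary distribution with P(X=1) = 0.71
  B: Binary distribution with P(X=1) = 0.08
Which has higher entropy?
A

For binary distributions, entropy is maximized at p=0.5 and decreases as p moves toward 0 or 1.

H(A) = H(0.71) = 0.8687 bits
H(B) = H(0.08) = 0.4022 bits

Distribution A (p=0.71) is closer to uniform (p=0.5), so it has higher entropy.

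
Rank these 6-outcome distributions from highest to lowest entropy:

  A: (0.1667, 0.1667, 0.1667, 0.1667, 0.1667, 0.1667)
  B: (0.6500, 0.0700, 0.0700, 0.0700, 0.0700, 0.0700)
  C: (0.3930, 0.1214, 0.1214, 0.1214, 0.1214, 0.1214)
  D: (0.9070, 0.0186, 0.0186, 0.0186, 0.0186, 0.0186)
A > C > B > D

Key insight: Entropy is maximized by uniform distributions and minimized by concentrated distributions.

Entropies:
  H(A) = 2.5850 bits
  H(B) = 1.7467 bits
  H(C) = 2.3761 bits
  H(D) = 0.6623 bits

Ranking: A > C > B > D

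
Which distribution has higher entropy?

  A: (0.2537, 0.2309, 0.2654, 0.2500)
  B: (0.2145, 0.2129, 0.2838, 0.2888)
A

Both distributions are close to uniform, making this a harder comparison.

H(A) = 1.9982 bits
H(B) = 1.9847 bits

The distribution closer to uniform has higher entropy.
Answer: A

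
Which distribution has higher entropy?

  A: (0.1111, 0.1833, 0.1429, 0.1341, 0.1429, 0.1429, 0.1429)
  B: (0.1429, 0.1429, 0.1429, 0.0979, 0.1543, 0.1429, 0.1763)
A

Both distributions are close to uniform, making this a harder comparison.

H(A) = 2.7939 bits
H(B) = 2.7899 bits

The distribution closer to uniform has higher entropy.
Answer: A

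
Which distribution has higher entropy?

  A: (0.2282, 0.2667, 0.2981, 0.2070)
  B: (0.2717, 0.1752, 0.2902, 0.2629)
A

Both distributions are close to uniform, making this a harder comparison.

H(A) = 1.9858 bits
H(B) = 1.9757 bits

The distribution closer to uniform has higher entropy.
Answer: A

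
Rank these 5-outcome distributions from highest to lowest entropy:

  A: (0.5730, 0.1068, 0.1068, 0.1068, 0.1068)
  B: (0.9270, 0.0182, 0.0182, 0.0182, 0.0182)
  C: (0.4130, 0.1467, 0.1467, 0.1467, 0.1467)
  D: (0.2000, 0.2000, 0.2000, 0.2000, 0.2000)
D > C > A > B

Key insight: Entropy is maximized by uniform distributions and minimized by concentrated distributions.

Entropies:
  H(A) = 1.8386 bits
  H(B) = 0.5230 bits
  H(C) = 2.1520 bits
  H(D) = 2.3219 bits

Ranking: D > C > A > B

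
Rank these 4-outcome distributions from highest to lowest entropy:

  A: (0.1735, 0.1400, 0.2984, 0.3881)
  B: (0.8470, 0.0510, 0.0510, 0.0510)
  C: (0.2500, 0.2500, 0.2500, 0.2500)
C > A > B

Key insight: Entropy is maximized by uniform distributions and minimized by concentrated distributions.

- Uniform distributions have maximum entropy log₂(4) = 2.0000 bits
- The more "peaked" or concentrated a distribution, the lower its entropy

Entropies:
  H(A) = 1.8860 bits
  H(B) = 0.8598 bits
  H(C) = 2.0000 bits

Ranking: C > A > B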